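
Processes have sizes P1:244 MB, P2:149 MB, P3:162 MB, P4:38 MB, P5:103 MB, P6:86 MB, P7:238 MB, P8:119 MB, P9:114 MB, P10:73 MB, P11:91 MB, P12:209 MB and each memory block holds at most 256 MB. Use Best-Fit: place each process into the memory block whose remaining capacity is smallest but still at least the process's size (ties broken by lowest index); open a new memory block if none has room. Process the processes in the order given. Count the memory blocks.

memory block 1: place P1 (244 MB), 12 MB left
memory block 2: place P2 (149 MB), 107 MB left
memory block 3: place P3 (162 MB), 94 MB left
memory block 3: place P4 (38 MB), 56 MB left
memory block 2: place P5 (103 MB), 4 MB left
memory block 4: place P6 (86 MB), 170 MB left
memory block 5: place P7 (238 MB), 18 MB left
memory block 4: place P8 (119 MB), 51 MB left
memory block 6: place P9 (114 MB), 142 MB left
memory block 6: place P10 (73 MB), 69 MB left
memory block 7: place P11 (91 MB), 165 MB left
memory block 8: place P12 (209 MB), 47 MB left
Final memory blocks: [244] [149,103] [162,38] [86,119] [238] [114,73] [91] [209].

8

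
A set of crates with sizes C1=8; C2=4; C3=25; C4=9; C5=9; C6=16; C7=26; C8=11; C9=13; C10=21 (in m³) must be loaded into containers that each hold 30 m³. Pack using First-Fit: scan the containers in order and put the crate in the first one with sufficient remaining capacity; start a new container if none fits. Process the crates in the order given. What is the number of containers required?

6

Put C1 (8 m³) in container 1; 22 m³ remain.
Put C2 (4 m³) in container 1; 18 m³ remain.
Put C3 (25 m³) in container 2; 5 m³ remain.
Put C4 (9 m³) in container 1; 9 m³ remain.
Put C5 (9 m³) in container 1; 0 m³ remain.
Put C6 (16 m³) in container 3; 14 m³ remain.
Put C7 (26 m³) in container 4; 4 m³ remain.
Put C8 (11 m³) in container 3; 3 m³ remain.
Put C9 (13 m³) in container 5; 17 m³ remain.
Put C10 (21 m³) in container 6; 9 m³ remain.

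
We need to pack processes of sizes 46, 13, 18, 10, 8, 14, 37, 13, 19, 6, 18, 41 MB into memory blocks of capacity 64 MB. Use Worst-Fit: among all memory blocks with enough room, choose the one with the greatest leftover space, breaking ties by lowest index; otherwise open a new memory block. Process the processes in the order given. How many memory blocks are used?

5

memory block 1: place 46 MB, 18 MB left
memory block 1: place 13 MB, 5 MB left
memory block 2: place 18 MB, 46 MB left
memory block 2: place 10 MB, 36 MB left
memory block 2: place 8 MB, 28 MB left
memory block 2: place 14 MB, 14 MB left
memory block 3: place 37 MB, 27 MB left
memory block 3: place 13 MB, 14 MB left
memory block 4: place 19 MB, 45 MB left
memory block 4: place 6 MB, 39 MB left
memory block 4: place 18 MB, 21 MB left
memory block 5: place 41 MB, 23 MB left
Final memory blocks: [46,13] [18,10,8,14] [37,13] [19,6,18] [41].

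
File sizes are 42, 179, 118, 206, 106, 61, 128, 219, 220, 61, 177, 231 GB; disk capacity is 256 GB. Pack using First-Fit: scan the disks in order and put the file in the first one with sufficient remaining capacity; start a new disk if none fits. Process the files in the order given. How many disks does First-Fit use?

8 disks

disk 1: place 42 GB, 214 GB left
disk 1: place 179 GB, 35 GB left
disk 2: place 118 GB, 138 GB left
disk 3: place 206 GB, 50 GB left
disk 2: place 106 GB, 32 GB left
disk 4: place 61 GB, 195 GB left
disk 4: place 128 GB, 67 GB left
disk 5: place 219 GB, 37 GB left
disk 6: place 220 GB, 36 GB left
disk 4: place 61 GB, 6 GB left
disk 7: place 177 GB, 79 GB left
disk 8: place 231 GB, 25 GB left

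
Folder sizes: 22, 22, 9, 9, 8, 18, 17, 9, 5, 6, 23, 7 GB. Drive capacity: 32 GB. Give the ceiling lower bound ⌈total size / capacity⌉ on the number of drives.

Total size = 22 + 22 + 9 + 9 + 8 + 18 + 17 + 9 + 5 + 6 + 23 + 7 = 155 GB.
⌈155 / 32⌉ = 5.

5 drives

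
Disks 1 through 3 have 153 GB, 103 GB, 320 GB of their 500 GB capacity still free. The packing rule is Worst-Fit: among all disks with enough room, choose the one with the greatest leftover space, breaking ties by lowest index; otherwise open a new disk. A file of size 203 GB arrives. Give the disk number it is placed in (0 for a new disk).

Disks with room: disk 3 (320 GB).
Most room is disk 3 with 320 GB free.

3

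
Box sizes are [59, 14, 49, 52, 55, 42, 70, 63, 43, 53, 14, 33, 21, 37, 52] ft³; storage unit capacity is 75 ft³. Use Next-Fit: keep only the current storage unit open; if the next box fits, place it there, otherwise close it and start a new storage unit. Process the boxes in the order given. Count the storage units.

12

storage unit 1: place 59 ft³, 16 ft³ left
storage unit 1: place 14 ft³, 2 ft³ left
storage unit 2: place 49 ft³, 26 ft³ left
storage unit 3: place 52 ft³, 23 ft³ left
storage unit 4: place 55 ft³, 20 ft³ left
storage unit 5: place 42 ft³, 33 ft³ left
storage unit 6: place 70 ft³, 5 ft³ left
storage unit 7: place 63 ft³, 12 ft³ left
storage unit 8: place 43 ft³, 32 ft³ left
storage unit 9: place 53 ft³, 22 ft³ left
storage unit 9: place 14 ft³, 8 ft³ left
storage unit 10: place 33 ft³, 42 ft³ left
storage unit 10: place 21 ft³, 21 ft³ left
storage unit 11: place 37 ft³, 38 ft³ left
storage unit 12: place 52 ft³, 23 ft³ left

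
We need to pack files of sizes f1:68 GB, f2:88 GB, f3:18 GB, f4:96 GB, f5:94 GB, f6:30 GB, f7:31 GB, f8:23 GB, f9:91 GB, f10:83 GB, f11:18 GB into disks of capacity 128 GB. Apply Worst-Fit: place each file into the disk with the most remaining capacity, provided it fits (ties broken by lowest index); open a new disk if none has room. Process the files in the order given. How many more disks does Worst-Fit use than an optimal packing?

0

Worst-Fit: [68,18,30] [88,31] [96] [94,23] [91] [83,18] → 6 disks.
6 files exceed 64 GB (half the capacity), and no two of those can share a disk, so at least 6 disks are needed.
So 6 is already optimal.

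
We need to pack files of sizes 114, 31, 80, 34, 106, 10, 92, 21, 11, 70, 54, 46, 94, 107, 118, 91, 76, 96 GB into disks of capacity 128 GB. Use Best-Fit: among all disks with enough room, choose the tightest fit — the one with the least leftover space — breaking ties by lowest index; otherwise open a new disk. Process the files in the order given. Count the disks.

Put 114 GB in disk 1; 14 GB remain.
Put 31 GB in disk 2; 97 GB remain.
Put 80 GB in disk 2; 17 GB remain.
Put 34 GB in disk 3; 94 GB remain.
Put 106 GB in disk 4; 22 GB remain.
Put 10 GB in disk 1; 4 GB remain.
Put 92 GB in disk 3; 2 GB remain.
Put 21 GB in disk 4; 1 GB remain.
Put 11 GB in disk 2; 6 GB remain.
Put 70 GB in disk 5; 58 GB remain.
Put 54 GB in disk 5; 4 GB remain.
Put 46 GB in disk 6; 82 GB remain.
Put 94 GB in disk 7; 34 GB remain.
Put 107 GB in disk 8; 21 GB remain.
Put 118 GB in disk 9; 10 GB remain.
Put 91 GB in disk 10; 37 GB remain.
Put 76 GB in disk 6; 6 GB remain.
Put 96 GB in disk 11; 32 GB remain.
Final disks: [114,10] [31,80,11] [34,92] [106,21] [70,54] [46,76] [94] [107] [118] [91] [96].

11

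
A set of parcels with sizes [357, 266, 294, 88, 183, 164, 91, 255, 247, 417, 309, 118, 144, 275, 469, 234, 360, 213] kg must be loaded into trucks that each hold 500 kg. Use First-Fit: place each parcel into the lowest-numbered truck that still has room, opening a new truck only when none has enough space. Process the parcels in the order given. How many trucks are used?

11

357 kg → truck 1 (remaining 143 kg)
266 kg → truck 2 (remaining 234 kg)
294 kg → truck 3 (remaining 206 kg)
88 kg → truck 1 (remaining 55 kg)
183 kg → truck 2 (remaining 51 kg)
164 kg → truck 3 (remaining 42 kg)
91 kg → truck 4 (remaining 409 kg)
255 kg → truck 4 (remaining 154 kg)
247 kg → truck 5 (remaining 253 kg)
417 kg → truck 6 (remaining 83 kg)
309 kg → truck 7 (remaining 191 kg)
118 kg → truck 4 (remaining 36 kg)
144 kg → truck 5 (remaining 109 kg)
275 kg → truck 8 (remaining 225 kg)
469 kg → truck 9 (remaining 31 kg)
234 kg → truck 10 (remaining 266 kg)
360 kg → truck 11 (remaining 140 kg)
213 kg → truck 8 (remaining 12 kg)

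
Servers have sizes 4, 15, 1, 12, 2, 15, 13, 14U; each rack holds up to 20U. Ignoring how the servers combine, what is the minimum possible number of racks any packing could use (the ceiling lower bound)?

4 racks

Total size = 4 + 15 + 1 + 12 + 2 + 15 + 13 + 14 = 76U.
⌈76 / 20⌉ = 4.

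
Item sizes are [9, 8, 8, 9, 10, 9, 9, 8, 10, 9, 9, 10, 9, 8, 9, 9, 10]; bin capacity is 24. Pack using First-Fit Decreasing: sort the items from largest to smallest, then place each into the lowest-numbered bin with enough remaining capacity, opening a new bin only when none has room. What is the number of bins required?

8

Sorted descending: 10, 10, 10, 10, 9, 9, 9, 9, 9, 9, 9, 9, 9, 8, 8, 8, 8.
10 → bin 1 (remaining 14)
10 → bin 1 (remaining 4)
10 → bin 2 (remaining 14)
10 → bin 2 (remaining 4)
9 → bin 3 (remaining 15)
9 → bin 3 (remaining 6)
9 → bin 4 (remaining 15)
9 → bin 4 (remaining 6)
9 → bin 5 (remaining 15)
9 → bin 5 (remaining 6)
9 → bin 6 (remaining 15)
9 → bin 6 (remaining 6)
9 → bin 7 (remaining 15)
8 → bin 7 (remaining 7)
8 → bin 8 (remaining 16)
8 → bin 8 (remaining 8)
8 → bin 8 (remaining 0)
Final bins: [10,10] [10,10] [9,9] [9,9] [9,9] [9,9] [9,8] [8,8,8].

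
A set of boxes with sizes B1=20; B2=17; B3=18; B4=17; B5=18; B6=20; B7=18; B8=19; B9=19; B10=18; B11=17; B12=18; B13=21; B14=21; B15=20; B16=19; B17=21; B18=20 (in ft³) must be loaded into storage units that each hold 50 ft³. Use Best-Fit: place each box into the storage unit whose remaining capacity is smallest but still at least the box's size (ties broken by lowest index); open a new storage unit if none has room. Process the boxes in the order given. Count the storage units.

9 storage units

storage unit 1: place B1 (20 ft³), 30 ft³ left
storage unit 1: place B2 (17 ft³), 13 ft³ left
storage unit 2: place B3 (18 ft³), 32 ft³ left
storage unit 2: place B4 (17 ft³), 15 ft³ left
storage unit 3: place B5 (18 ft³), 32 ft³ left
storage unit 3: place B6 (20 ft³), 12 ft³ left
storage unit 4: place B7 (18 ft³), 32 ft³ left
storage unit 4: place B8 (19 ft³), 13 ft³ left
storage unit 5: place B9 (19 ft³), 31 ft³ left
storage unit 5: place B10 (18 ft³), 13 ft³ left
storage unit 6: place B11 (17 ft³), 33 ft³ left
storage unit 6: place B12 (18 ft³), 15 ft³ left
storage unit 7: place B13 (21 ft³), 29 ft³ left
storage unit 7: place B14 (21 ft³), 8 ft³ left
storage unit 8: place B15 (20 ft³), 30 ft³ left
storage unit 8: place B16 (19 ft³), 11 ft³ left
storage unit 9: place B17 (21 ft³), 29 ft³ left
storage unit 9: place B18 (20 ft³), 9 ft³ left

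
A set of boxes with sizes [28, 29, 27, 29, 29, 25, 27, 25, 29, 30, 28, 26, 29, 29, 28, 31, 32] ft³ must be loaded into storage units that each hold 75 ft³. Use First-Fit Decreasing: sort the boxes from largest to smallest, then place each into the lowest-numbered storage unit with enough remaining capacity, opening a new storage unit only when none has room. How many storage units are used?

9

Sorted descending: 32, 31, 30, 29, 29, 29, 29, 29, 29, 28, 28, 28, 27, 27, 26, 25, 25.
Put 32 ft³ in storage unit 1; 43 ft³ remain.
Put 31 ft³ in storage unit 1; 12 ft³ remain.
Put 30 ft³ in storage unit 2; 45 ft³ remain.
Put 29 ft³ in storage unit 2; 16 ft³ remain.
Put 29 ft³ in storage unit 3; 46 ft³ remain.
Put 29 ft³ in storage unit 3; 17 ft³ remain.
Put 29 ft³ in storage unit 4; 46 ft³ remain.
Put 29 ft³ in storage unit 4; 17 ft³ remain.
Put 29 ft³ in storage unit 5; 46 ft³ remain.
Put 28 ft³ in storage unit 5; 18 ft³ remain.
Put 28 ft³ in storage unit 6; 47 ft³ remain.
Put 28 ft³ in storage unit 6; 19 ft³ remain.
Put 27 ft³ in storage unit 7; 48 ft³ remain.
Put 27 ft³ in storage unit 7; 21 ft³ remain.
Put 26 ft³ in storage unit 8; 49 ft³ remain.
Put 25 ft³ in storage unit 8; 24 ft³ remain.
Put 25 ft³ in storage unit 9; 50 ft³ remain.
Final storage units: [32,31] [30,29] [29,29] [29,29] [29,28] [28,28] [27,27] [26,25] [25].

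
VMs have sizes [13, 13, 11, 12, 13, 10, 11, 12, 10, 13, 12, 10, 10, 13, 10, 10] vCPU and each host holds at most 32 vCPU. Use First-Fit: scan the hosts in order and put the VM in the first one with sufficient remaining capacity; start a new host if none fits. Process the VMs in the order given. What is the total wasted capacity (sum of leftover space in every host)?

Put 13 vCPU in host 1; 19 vCPU remain.
Put 13 vCPU in host 1; 6 vCPU remain.
Put 11 vCPU in host 2; 21 vCPU remain.
Put 12 vCPU in host 2; 9 vCPU remain.
Put 13 vCPU in host 3; 19 vCPU remain.
Put 10 vCPU in host 3; 9 vCPU remain.
Put 11 vCPU in host 4; 21 vCPU remain.
Put 12 vCPU in host 4; 9 vCPU remain.
Put 10 vCPU in host 5; 22 vCPU remain.
Put 13 vCPU in host 5; 9 vCPU remain.
Put 12 vCPU in host 6; 20 vCPU remain.
Put 10 vCPU in host 6; 10 vCPU remain.
Put 10 vCPU in host 6; 0 vCPU remain.
Put 13 vCPU in host 7; 19 vCPU remain.
Put 10 vCPU in host 7; 9 vCPU remain.
Put 10 vCPU in host 8; 22 vCPU remain.
8 hosts × 32 vCPU = 256 vCPU; used 183 vCPU; unused 73 vCPU.

73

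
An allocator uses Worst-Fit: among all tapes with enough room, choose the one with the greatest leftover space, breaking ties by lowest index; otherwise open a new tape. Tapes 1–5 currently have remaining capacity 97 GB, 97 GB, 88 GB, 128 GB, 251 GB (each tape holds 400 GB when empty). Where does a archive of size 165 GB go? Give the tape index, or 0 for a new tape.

Tapes with room: tape 5 (251 GB).
Most room is tape 5 with 251 GB free.

5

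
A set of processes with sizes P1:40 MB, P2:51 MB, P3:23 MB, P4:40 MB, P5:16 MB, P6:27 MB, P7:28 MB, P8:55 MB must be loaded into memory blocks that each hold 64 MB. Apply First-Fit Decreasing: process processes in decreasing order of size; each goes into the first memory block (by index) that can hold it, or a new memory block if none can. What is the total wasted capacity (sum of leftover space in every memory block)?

40

Sorted descending: 55, 51, 40, 40, 28, 27, 23, 16.
memory block 1: place 55 MB, 9 MB left
memory block 2: place 51 MB, 13 MB left
memory block 3: place 40 MB, 24 MB left
memory block 4: place 40 MB, 24 MB left
memory block 5: place 28 MB, 36 MB left
memory block 5: place 27 MB, 9 MB left
memory block 3: place 23 MB, 1 MB left
memory block 4: place 16 MB, 8 MB left
5 memory blocks × 64 MB = 320 MB; used 280 MB; unused 40 MB.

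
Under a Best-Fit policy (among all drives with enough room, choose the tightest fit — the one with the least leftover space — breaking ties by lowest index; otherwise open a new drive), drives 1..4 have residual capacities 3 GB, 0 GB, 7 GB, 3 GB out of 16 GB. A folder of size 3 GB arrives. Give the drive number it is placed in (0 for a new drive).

1

Drives with room: drive 1 (3 GB), drive 3 (7 GB), drive 4 (3 GB).
Tightest fit is drive 1 with 3 GB free.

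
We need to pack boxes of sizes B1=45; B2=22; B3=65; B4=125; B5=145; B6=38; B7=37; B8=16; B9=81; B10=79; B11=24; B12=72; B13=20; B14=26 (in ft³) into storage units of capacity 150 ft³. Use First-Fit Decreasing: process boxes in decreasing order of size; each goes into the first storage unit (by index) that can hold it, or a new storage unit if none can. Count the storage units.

Sorted descending: 145, 125, 81, 79, 72, 65, 45, 38, 37, 26, 24, 22, 20, 16.
Put 145 ft³ in storage unit 1; 5 ft³ remain.
Put 125 ft³ in storage unit 2; 25 ft³ remain.
Put 81 ft³ in storage unit 3; 69 ft³ remain.
Put 79 ft³ in storage unit 4; 71 ft³ remain.
Put 72 ft³ in storage unit 5; 78 ft³ remain.
Put 65 ft³ in storage unit 3; 4 ft³ remain.
Put 45 ft³ in storage unit 4; 26 ft³ remain.
Put 38 ft³ in storage unit 5; 40 ft³ remain.
Put 37 ft³ in storage unit 5; 3 ft³ remain.
Put 26 ft³ in storage unit 4; 0 ft³ remain.
Put 24 ft³ in storage unit 2; 1 ft³ remain.
Put 22 ft³ in storage unit 6; 128 ft³ remain.
Put 20 ft³ in storage unit 6; 108 ft³ remain.
Put 16 ft³ in storage unit 6; 92 ft³ remain.

6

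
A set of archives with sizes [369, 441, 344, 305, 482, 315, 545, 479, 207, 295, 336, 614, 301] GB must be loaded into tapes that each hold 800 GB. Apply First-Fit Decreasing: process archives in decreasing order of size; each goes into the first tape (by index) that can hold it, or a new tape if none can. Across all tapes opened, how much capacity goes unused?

567

Sorted descending: 614, 545, 482, 479, 441, 369, 344, 336, 315, 305, 301, 295, 207.
614 GB → tape 1 (remaining 186 GB)
545 GB → tape 2 (remaining 255 GB)
482 GB → tape 3 (remaining 318 GB)
479 GB → tape 4 (remaining 321 GB)
441 GB → tape 5 (remaining 359 GB)
369 GB → tape 6 (remaining 431 GB)
344 GB → tape 5 (remaining 15 GB)
336 GB → tape 6 (remaining 95 GB)
315 GB → tape 3 (remaining 3 GB)
305 GB → tape 4 (remaining 16 GB)
301 GB → tape 7 (remaining 499 GB)
295 GB → tape 7 (remaining 204 GB)
207 GB → tape 2 (remaining 48 GB)
7 tapes × 800 GB = 5600 GB; used 5033 GB; unused 567 GB.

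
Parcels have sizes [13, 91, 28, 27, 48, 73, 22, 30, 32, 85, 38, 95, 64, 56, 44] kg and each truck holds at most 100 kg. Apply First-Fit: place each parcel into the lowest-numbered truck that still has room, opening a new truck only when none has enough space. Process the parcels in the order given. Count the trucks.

9 trucks

truck 1: place 13 kg, 87 kg left
truck 2: place 91 kg, 9 kg left
truck 1: place 28 kg, 59 kg left
truck 1: place 27 kg, 32 kg left
truck 3: place 48 kg, 52 kg left
truck 4: place 73 kg, 27 kg left
truck 1: place 22 kg, 10 kg left
truck 3: place 30 kg, 22 kg left
truck 5: place 32 kg, 68 kg left
truck 6: place 85 kg, 15 kg left
truck 5: place 38 kg, 30 kg left
truck 7: place 95 kg, 5 kg left
truck 8: place 64 kg, 36 kg left
truck 9: place 56 kg, 44 kg left
truck 9: place 44 kg, 0 kg left
Final trucks: [13,28,27,22] [91] [48,30] [73] [32,38] [85] [95] [64] [56,44].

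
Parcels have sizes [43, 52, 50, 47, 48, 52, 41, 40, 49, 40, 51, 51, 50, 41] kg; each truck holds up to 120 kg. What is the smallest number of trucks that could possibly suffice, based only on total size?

6

Total size = 43 + 52 + 50 + 47 + 48 + 52 + 41 + 40 + 49 + 40 + 51 + 51 + 50 + 41 = 655 kg.
⌈655 / 120⌉ = 6.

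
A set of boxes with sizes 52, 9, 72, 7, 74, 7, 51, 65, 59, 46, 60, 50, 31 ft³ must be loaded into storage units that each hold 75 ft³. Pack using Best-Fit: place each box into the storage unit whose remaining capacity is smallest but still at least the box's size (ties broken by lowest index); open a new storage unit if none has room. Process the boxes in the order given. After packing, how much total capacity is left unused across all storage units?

storage unit 1: place 52 ft³, 23 ft³ left
storage unit 1: place 9 ft³, 14 ft³ left
storage unit 2: place 72 ft³, 3 ft³ left
storage unit 1: place 7 ft³, 7 ft³ left
storage unit 3: place 74 ft³, 1 ft³ left
storage unit 1: place 7 ft³, 0 ft³ left
storage unit 4: place 51 ft³, 24 ft³ left
storage unit 5: place 65 ft³, 10 ft³ left
storage unit 6: place 59 ft³, 16 ft³ left
storage unit 7: place 46 ft³, 29 ft³ left
storage unit 8: place 60 ft³, 15 ft³ left
storage unit 9: place 50 ft³, 25 ft³ left
storage unit 10: place 31 ft³, 44 ft³ left
10 storage units × 75 ft³ = 750 ft³; used 583 ft³; unused 167 ft³.

167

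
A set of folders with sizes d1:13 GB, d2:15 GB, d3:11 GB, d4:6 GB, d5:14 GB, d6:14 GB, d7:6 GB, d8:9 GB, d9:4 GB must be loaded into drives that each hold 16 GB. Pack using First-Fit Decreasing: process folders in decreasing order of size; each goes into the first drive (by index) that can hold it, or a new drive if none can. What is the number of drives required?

Sorted descending: 15, 14, 14, 13, 11, 9, 6, 6, 4.
drive 1: place 15 GB, 1 GB left
drive 2: place 14 GB, 2 GB left
drive 3: place 14 GB, 2 GB left
drive 4: place 13 GB, 3 GB left
drive 5: place 11 GB, 5 GB left
drive 6: place 9 GB, 7 GB left
drive 6: place 6 GB, 1 GB left
drive 7: place 6 GB, 10 GB left
drive 5: place 4 GB, 1 GB left
Final drives: [15] [14] [14] [13] [11,4] [9,6] [6].

7 drives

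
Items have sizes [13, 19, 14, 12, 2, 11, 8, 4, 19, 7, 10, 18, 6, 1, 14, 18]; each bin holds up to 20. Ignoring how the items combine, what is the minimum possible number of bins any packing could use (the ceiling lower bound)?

Total size = 13 + 19 + 14 + 12 + 2 + 11 + 8 + 4 + 19 + 7 + 10 + 18 + 6 + 1 + 14 + 18 = 176.
⌈176 / 20⌉ = 9.

9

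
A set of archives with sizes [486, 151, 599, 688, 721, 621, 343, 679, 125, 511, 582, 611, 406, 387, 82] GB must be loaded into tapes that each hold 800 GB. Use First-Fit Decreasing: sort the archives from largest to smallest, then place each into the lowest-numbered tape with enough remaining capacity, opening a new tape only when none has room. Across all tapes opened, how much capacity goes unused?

1808

Sorted descending: 721, 688, 679, 621, 611, 599, 582, 511, 486, 406, 387, 343, 151, 125, 82.
tape 1: place 721 GB, 79 GB left
tape 2: place 688 GB, 112 GB left
tape 3: place 679 GB, 121 GB left
tape 4: place 621 GB, 179 GB left
tape 5: place 611 GB, 189 GB left
tape 6: place 599 GB, 201 GB left
tape 7: place 582 GB, 218 GB left
tape 8: place 511 GB, 289 GB left
tape 9: place 486 GB, 314 GB left
tape 10: place 406 GB, 394 GB left
tape 10: place 387 GB, 7 GB left
tape 11: place 343 GB, 457 GB left
tape 4: place 151 GB, 28 GB left
tape 5: place 125 GB, 64 GB left
tape 2: place 82 GB, 30 GB left
11 tapes × 800 GB = 8800 GB; used 6992 GB; unused 1808 GB.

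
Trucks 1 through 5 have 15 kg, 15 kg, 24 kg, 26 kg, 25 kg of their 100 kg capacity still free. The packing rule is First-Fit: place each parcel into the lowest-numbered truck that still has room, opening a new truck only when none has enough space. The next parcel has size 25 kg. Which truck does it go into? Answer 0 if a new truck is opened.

4

Trucks with room: truck 4 (26 kg), truck 5 (25 kg).
The first with room is truck 4.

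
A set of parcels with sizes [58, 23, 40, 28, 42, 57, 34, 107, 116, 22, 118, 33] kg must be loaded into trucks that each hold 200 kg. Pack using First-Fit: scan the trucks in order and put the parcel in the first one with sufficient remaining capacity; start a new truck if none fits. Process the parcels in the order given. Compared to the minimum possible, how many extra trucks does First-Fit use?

First-Fit: [58,23,40,28,42] [57,34,107] [116,22,33] [118] → 4 trucks.
Total size 678 kg; any packing needs at least ⌈678/200⌉ = 4 trucks.
So 4 is already optimal.

0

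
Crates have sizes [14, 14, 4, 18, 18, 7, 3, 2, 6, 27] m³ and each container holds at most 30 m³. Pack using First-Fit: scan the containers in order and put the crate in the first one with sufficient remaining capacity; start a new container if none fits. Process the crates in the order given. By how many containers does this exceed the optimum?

0

First-Fit: [14,14,2] [4,18,7] [18,3,6] [27] → 4 containers.
Total size 113 m³; any packing needs at least ⌈113/30⌉ = 4 containers.
So 4 is already optimal.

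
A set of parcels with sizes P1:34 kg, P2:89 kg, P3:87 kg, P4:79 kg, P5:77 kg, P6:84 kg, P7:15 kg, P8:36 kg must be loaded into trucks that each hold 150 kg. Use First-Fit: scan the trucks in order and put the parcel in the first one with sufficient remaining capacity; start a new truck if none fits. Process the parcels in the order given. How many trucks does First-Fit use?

5

Put P1 (34 kg) in truck 1; 116 kg remain.
Put P2 (89 kg) in truck 1; 27 kg remain.
Put P3 (87 kg) in truck 2; 63 kg remain.
Put P4 (79 kg) in truck 3; 71 kg remain.
Put P5 (77 kg) in truck 4; 73 kg remain.
Put P6 (84 kg) in truck 5; 66 kg remain.
Put P7 (15 kg) in truck 1; 12 kg remain.
Put P8 (36 kg) in truck 2; 27 kg remain.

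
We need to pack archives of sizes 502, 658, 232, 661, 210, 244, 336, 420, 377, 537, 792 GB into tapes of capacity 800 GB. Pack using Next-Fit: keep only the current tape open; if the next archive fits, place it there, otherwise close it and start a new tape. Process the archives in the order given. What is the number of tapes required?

502 GB → tape 1 (remaining 298 GB)
658 GB → tape 2 (remaining 142 GB)
232 GB → tape 3 (remaining 568 GB)
661 GB → tape 4 (remaining 139 GB)
210 GB → tape 5 (remaining 590 GB)
244 GB → tape 5 (remaining 346 GB)
336 GB → tape 5 (remaining 10 GB)
420 GB → tape 6 (remaining 380 GB)
377 GB → tape 6 (remaining 3 GB)
537 GB → tape 7 (remaining 263 GB)
792 GB → tape 8 (remaining 8 GB)
Final tapes: [502] [658] [232] [661] [210,244,336] [420,377] [537] [792].

8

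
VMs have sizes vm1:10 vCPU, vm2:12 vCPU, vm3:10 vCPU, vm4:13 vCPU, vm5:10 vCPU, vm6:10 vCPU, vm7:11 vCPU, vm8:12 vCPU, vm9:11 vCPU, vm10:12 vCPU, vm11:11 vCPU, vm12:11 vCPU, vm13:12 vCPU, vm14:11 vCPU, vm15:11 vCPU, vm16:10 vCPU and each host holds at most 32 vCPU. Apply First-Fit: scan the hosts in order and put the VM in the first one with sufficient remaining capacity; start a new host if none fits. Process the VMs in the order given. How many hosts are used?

Put vm1 (10 vCPU) in host 1; 22 vCPU remain.
Put vm2 (12 vCPU) in host 1; 10 vCPU remain.
Put vm3 (10 vCPU) in host 1; 0 vCPU remain.
Put vm4 (13 vCPU) in host 2; 19 vCPU remain.
Put vm5 (10 vCPU) in host 2; 9 vCPU remain.
Put vm6 (10 vCPU) in host 3; 22 vCPU remain.
Put vm7 (11 vCPU) in host 3; 11 vCPU remain.
Put vm8 (12 vCPU) in host 4; 20 vCPU remain.
Put vm9 (11 vCPU) in host 3; 0 vCPU remain.
Put vm10 (12 vCPU) in host 4; 8 vCPU remain.
Put vm11 (11 vCPU) in host 5; 21 vCPU remain.
Put vm12 (11 vCPU) in host 5; 10 vCPU remain.
Put vm13 (12 vCPU) in host 6; 20 vCPU remain.
Put vm14 (11 vCPU) in host 6; 9 vCPU remain.
Put vm15 (11 vCPU) in host 7; 21 vCPU remain.
Put vm16 (10 vCPU) in host 5; 0 vCPU remain.
Final hosts: [10,12,10] [13,10] [10,11,11] [12,12] [11,11,10] [12,11] [11].

7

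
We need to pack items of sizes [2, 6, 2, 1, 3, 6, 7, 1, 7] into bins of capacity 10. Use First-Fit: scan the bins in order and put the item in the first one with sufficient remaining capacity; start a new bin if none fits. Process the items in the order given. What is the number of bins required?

4 bins

2 → bin 1 (remaining 8)
6 → bin 1 (remaining 2)
2 → bin 1 (remaining 0)
1 → bin 2 (remaining 9)
3 → bin 2 (remaining 6)
6 → bin 2 (remaining 0)
7 → bin 3 (remaining 3)
1 → bin 3 (remaining 2)
7 → bin 4 (remaining 3)
Final bins: [2,6,2] [1,3,6] [7,1] [7].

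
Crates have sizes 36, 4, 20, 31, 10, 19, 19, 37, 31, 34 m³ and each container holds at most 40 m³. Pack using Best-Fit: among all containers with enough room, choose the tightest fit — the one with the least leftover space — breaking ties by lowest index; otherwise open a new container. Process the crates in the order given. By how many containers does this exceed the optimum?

Best-Fit: [36,4] [20,10] [31] [19,19] [37] [31] [34] → 7 containers.
Total size 241 m³; any packing needs at least ⌈241/40⌉ = 7 containers.
So 7 is already optimal.

0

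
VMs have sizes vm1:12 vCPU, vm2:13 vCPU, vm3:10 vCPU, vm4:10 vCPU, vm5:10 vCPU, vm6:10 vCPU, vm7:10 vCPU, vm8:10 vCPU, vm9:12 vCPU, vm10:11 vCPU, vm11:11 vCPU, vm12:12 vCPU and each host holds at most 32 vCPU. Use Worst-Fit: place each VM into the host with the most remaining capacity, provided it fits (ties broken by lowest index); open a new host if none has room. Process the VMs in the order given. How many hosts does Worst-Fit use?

vm1 (12 vCPU) → host 1 (remaining 20 vCPU)
vm2 (13 vCPU) → host 1 (remaining 7 vCPU)
vm3 (10 vCPU) → host 2 (remaining 22 vCPU)
vm4 (10 vCPU) → host 2 (remaining 12 vCPU)
vm5 (10 vCPU) → host 2 (remaining 2 vCPU)
vm6 (10 vCPU) → host 3 (remaining 22 vCPU)
vm7 (10 vCPU) → host 3 (remaining 12 vCPU)
vm8 (10 vCPU) → host 3 (remaining 2 vCPU)
vm9 (12 vCPU) → host 4 (remaining 20 vCPU)
vm10 (11 vCPU) → host 4 (remaining 9 vCPU)
vm11 (11 vCPU) → host 5 (remaining 21 vCPU)
vm12 (12 vCPU) → host 5 (remaining 9 vCPU)
Final hosts: [12,13] [10,10,10] [10,10,10] [12,11] [11,12].

5 hosts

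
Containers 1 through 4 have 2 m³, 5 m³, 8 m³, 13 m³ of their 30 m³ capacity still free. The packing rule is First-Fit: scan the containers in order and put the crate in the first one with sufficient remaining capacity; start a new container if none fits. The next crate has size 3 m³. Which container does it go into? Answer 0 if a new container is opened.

Containers with room: container 2 (5 m³), container 3 (8 m³), container 4 (13 m³).
The first with room is container 2.

2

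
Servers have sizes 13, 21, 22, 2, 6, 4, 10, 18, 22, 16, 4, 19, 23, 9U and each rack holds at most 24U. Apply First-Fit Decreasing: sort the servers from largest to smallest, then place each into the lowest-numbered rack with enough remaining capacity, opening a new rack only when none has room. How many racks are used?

9 racks

Sorted descending: 23, 22, 22, 21, 19, 18, 16, 13, 10, 9, 6, 4, 4, 2.
rack 1: place 23U, 1U left
rack 2: place 22U, 2U left
rack 3: place 22U, 2U left
rack 4: place 21U, 3U left
rack 5: place 19U, 5U left
rack 6: place 18U, 6U left
rack 7: place 16U, 8U left
rack 8: place 13U, 11U left
rack 8: place 10U, 1U left
rack 9: place 9U, 15U left
rack 6: place 6U, 0U left
rack 5: place 4U, 1U left
rack 7: place 4U, 4U left
rack 2: place 2U, 0U left
Final racks: [23] [22,2] [22] [21] [19,4] [18,6] [16,4] [13,10] [9].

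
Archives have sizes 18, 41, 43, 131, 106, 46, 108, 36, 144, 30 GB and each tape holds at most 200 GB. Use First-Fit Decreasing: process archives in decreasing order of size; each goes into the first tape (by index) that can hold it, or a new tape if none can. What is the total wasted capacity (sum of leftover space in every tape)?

97

Sorted descending: 144, 131, 108, 106, 46, 43, 41, 36, 30, 18.
Put 144 GB in tape 1; 56 GB remain.
Put 131 GB in tape 2; 69 GB remain.
Put 108 GB in tape 3; 92 GB remain.
Put 106 GB in tape 4; 94 GB remain.
Put 46 GB in tape 1; 10 GB remain.
Put 43 GB in tape 2; 26 GB remain.
Put 41 GB in tape 3; 51 GB remain.
Put 36 GB in tape 3; 15 GB remain.
Put 30 GB in tape 4; 64 GB remain.
Put 18 GB in tape 2; 8 GB remain.
4 tapes × 200 GB = 800 GB; used 703 GB; unused 97 GB.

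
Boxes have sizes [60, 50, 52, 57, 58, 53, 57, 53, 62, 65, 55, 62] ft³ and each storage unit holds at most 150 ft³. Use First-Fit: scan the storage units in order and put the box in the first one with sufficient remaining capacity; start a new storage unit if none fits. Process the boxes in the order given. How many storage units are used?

6

60 ft³ → storage unit 1 (remaining 90 ft³)
50 ft³ → storage unit 1 (remaining 40 ft³)
52 ft³ → storage unit 2 (remaining 98 ft³)
57 ft³ → storage unit 2 (remaining 41 ft³)
58 ft³ → storage unit 3 (remaining 92 ft³)
53 ft³ → storage unit 3 (remaining 39 ft³)
57 ft³ → storage unit 4 (remaining 93 ft³)
53 ft³ → storage unit 4 (remaining 40 ft³)
62 ft³ → storage unit 5 (remaining 88 ft³)
65 ft³ → storage unit 5 (remaining 23 ft³)
55 ft³ → storage unit 6 (remaining 95 ft³)
62 ft³ → storage unit 6 (remaining 33 ft³)
Final storage units: [60,50] [52,57] [58,53] [57,53] [62,65] [55,62].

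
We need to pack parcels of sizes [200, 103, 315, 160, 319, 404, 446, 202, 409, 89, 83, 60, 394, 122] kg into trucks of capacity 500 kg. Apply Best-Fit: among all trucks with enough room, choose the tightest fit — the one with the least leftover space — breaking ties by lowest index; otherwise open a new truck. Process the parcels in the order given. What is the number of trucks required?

8

200 kg → truck 1 (remaining 300 kg)
103 kg → truck 1 (remaining 197 kg)
315 kg → truck 2 (remaining 185 kg)
160 kg → truck 2 (remaining 25 kg)
319 kg → truck 3 (remaining 181 kg)
404 kg → truck 4 (remaining 96 kg)
446 kg → truck 5 (remaining 54 kg)
202 kg → truck 6 (remaining 298 kg)
409 kg → truck 7 (remaining 91 kg)
89 kg → truck 7 (remaining 2 kg)
83 kg → truck 4 (remaining 13 kg)
60 kg → truck 3 (remaining 121 kg)
394 kg → truck 8 (remaining 106 kg)
122 kg → truck 1 (remaining 75 kg)
Final trucks: [200,103,122] [315,160] [319,60] [404,83] [446] [202] [409,89] [394].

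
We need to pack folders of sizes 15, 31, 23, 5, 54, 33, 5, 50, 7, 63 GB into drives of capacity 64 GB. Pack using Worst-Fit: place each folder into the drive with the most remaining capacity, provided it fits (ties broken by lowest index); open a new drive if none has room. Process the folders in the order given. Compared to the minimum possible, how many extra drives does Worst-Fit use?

0

Worst-Fit: [15,31,5] [23,5,33] [54] [50,7] [63] → 5 drives.
Total size 286 GB; any packing needs at least ⌈286/64⌉ = 5 drives.
So 5 is already optimal.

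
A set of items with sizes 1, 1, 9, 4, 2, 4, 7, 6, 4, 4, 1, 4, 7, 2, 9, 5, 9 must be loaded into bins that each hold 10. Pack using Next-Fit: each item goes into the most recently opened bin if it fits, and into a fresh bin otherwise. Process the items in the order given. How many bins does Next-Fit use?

bin 1: place 1, 9 left
bin 1: place 1, 8 left
bin 2: place 9, 1 left
bin 3: place 4, 6 left
bin 3: place 2, 4 left
bin 3: place 4, 0 left
bin 4: place 7, 3 left
bin 5: place 6, 4 left
bin 5: place 4, 0 left
bin 6: place 4, 6 left
bin 6: place 1, 5 left
bin 6: place 4, 1 left
bin 7: place 7, 3 left
bin 7: place 2, 1 left
bin 8: place 9, 1 left
bin 9: place 5, 5 left
bin 10: place 9, 1 left

10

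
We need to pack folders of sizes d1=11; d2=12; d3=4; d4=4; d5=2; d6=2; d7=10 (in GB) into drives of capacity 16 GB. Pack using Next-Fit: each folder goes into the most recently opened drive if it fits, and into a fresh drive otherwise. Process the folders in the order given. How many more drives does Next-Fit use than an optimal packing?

Next-Fit: [11] [12,4] [4,2,2] [10] → 4 drives.
Total size 45 GB; any packing needs at least ⌈45/16⌉ = 3 drives.
An optimal packing achieves that bound: [12,4] [11,4] [10,2,2] → 3 drives.
Excess: 4 − 3 = 1.

1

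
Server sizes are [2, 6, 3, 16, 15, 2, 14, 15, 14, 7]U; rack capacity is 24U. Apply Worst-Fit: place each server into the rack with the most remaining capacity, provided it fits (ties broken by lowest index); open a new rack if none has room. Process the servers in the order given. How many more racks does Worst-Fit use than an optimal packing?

1

Worst-Fit: [2,6,3,2,7] [16] [15] [14] [15] [14] → 6 racks.
5 servers exceed 12U (half the capacity), and no two of those can share a rack, so at least 5 racks are needed.
An optimal packing achieves that bound: [16,7] [15,6,3] [15,2,2] [14] [14] → 5 racks.
Excess: 6 − 5 = 1.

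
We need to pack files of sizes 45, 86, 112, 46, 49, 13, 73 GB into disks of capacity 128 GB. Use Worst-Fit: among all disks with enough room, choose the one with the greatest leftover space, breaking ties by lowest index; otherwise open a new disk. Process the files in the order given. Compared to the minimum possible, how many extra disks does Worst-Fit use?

Worst-Fit: [45,46] [86] [112] [49,13] [73] → 5 disks.
Total size 424 GB; any packing needs at least ⌈424/128⌉ = 4 disks.
An optimal packing achieves that bound: [112,13] [86] [73,49] [46,45] → 4 disks.
Excess: 5 − 4 = 1.

1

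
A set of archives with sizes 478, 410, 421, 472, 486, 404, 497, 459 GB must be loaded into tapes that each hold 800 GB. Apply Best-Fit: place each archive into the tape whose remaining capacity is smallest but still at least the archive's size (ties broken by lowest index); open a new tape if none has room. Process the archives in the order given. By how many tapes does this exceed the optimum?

0

Best-Fit: [478] [410] [421] [472] [486] [404] [497] [459] → 8 tapes.
8 archives exceed 400 GB (half the capacity), and no two of those can share a tape, so at least 8 tapes are needed.
So 8 is already optimal.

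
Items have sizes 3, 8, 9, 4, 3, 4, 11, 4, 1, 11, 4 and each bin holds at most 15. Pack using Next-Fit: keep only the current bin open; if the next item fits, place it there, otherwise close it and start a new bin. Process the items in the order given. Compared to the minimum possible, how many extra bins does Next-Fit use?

Next-Fit: [3,8] [9,4] [3,4] [11,4] [1,11] [4] → 6 bins.
Total size 62; any packing needs at least ⌈62/15⌉ = 5 bins.
An optimal packing achieves that bound: [11,4] [11,4] [9,4,1] [8,4,3] [3] → 5 bins.
Excess: 6 − 5 = 1.

1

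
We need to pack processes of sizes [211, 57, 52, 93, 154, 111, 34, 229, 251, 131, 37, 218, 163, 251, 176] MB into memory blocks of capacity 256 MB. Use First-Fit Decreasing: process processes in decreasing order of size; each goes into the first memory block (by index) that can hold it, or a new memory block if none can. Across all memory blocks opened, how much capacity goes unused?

136

Sorted descending: 251, 251, 229, 218, 211, 176, 163, 154, 131, 111, 93, 57, 52, 37, 34.
Put 251 MB in memory block 1; 5 MB remain.
Put 251 MB in memory block 2; 5 MB remain.
Put 229 MB in memory block 3; 27 MB remain.
Put 218 MB in memory block 4; 38 MB remain.
Put 211 MB in memory block 5; 45 MB remain.
Put 176 MB in memory block 6; 80 MB remain.
Put 163 MB in memory block 7; 93 MB remain.
Put 154 MB in memory block 8; 102 MB remain.
Put 131 MB in memory block 9; 125 MB remain.
Put 111 MB in memory block 9; 14 MB remain.
Put 93 MB in memory block 7; 0 MB remain.
Put 57 MB in memory block 6; 23 MB remain.
Put 52 MB in memory block 8; 50 MB remain.
Put 37 MB in memory block 4; 1 MB remain.
Put 34 MB in memory block 5; 11 MB remain.
9 memory blocks × 256 MB = 2304 MB; used 2168 MB; unused 136 MB.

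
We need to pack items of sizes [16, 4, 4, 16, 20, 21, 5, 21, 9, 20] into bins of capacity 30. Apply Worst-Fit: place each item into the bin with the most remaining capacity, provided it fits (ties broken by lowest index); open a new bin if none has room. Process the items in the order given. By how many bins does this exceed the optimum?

Worst-Fit: [16,4,4] [16,5] [20,9] [21] [21] [20] → 6 bins.
6 items exceed 15 (half the capacity), and no two of those can share a bin, so at least 6 bins are needed.
So 6 is already optimal.

0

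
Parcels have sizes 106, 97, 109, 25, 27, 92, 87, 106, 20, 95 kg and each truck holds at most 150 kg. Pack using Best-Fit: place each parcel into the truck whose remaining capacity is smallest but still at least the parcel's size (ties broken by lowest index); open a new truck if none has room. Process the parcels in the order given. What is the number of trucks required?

7 trucks

truck 1: place 106 kg, 44 kg left
truck 2: place 97 kg, 53 kg left
truck 3: place 109 kg, 41 kg left
truck 3: place 25 kg, 16 kg left
truck 1: place 27 kg, 17 kg left
truck 4: place 92 kg, 58 kg left
truck 5: place 87 kg, 63 kg left
truck 6: place 106 kg, 44 kg left
truck 6: place 20 kg, 24 kg left
truck 7: place 95 kg, 55 kg left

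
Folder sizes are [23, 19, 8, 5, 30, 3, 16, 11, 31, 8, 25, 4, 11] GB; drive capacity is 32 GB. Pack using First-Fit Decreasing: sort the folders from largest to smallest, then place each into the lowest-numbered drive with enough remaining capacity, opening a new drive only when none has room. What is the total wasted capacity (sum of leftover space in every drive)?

30

Sorted descending: 31, 30, 25, 23, 19, 16, 11, 11, 8, 8, 5, 4, 3.
31 GB → drive 1 (remaining 1 GB)
30 GB → drive 2 (remaining 2 GB)
25 GB → drive 3 (remaining 7 GB)
23 GB → drive 4 (remaining 9 GB)
19 GB → drive 5 (remaining 13 GB)
16 GB → drive 6 (remaining 16 GB)
11 GB → drive 5 (remaining 2 GB)
11 GB → drive 6 (remaining 5 GB)
8 GB → drive 4 (remaining 1 GB)
8 GB → drive 7 (remaining 24 GB)
5 GB → drive 3 (remaining 2 GB)
4 GB → drive 6 (remaining 1 GB)
3 GB → drive 7 (remaining 21 GB)
7 drives × 32 GB = 224 GB; used 194 GB; unused 30 GB.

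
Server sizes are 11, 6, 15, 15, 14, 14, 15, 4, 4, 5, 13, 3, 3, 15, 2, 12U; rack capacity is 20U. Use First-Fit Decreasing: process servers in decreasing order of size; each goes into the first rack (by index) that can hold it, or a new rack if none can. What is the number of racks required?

9

Sorted descending: 15, 15, 15, 15, 14, 14, 13, 12, 11, 6, 5, 4, 4, 3, 3, 2.
Put 15U in rack 1; 5U remain.
Put 15U in rack 2; 5U remain.
Put 15U in rack 3; 5U remain.
Put 15U in rack 4; 5U remain.
Put 14U in rack 5; 6U remain.
Put 14U in rack 6; 6U remain.
Put 13U in rack 7; 7U remain.
Put 12U in rack 8; 8U remain.
Put 11U in rack 9; 9U remain.
Put 6U in rack 5; 0U remain.
Put 5U in rack 1; 0U remain.
Put 4U in rack 2; 1U remain.
Put 4U in rack 3; 1U remain.
Put 3U in rack 4; 2U remain.
Put 3U in rack 6; 3U remain.
Put 2U in rack 4; 0U remain.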